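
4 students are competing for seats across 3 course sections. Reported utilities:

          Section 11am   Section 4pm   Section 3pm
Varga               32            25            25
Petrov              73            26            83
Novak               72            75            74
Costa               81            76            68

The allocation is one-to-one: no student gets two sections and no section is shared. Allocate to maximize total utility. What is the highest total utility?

Max total: 239 points

This is the linear assignment problem.
Optimal: Costa→Section 11am (81 points), Novak→Section 4pm (75 points), Petrov→Section 3pm (83 points) — total 81+75+83 = 239 points.
Next-best assignment: Novak→Section 11am, Costa→Section 4pm, Petrov→Section 3pm = 231 points.
Swapping Costa↔Novak (Costa→Section 4pm 76 points, Novak→Section 11am 72 points) loses 8.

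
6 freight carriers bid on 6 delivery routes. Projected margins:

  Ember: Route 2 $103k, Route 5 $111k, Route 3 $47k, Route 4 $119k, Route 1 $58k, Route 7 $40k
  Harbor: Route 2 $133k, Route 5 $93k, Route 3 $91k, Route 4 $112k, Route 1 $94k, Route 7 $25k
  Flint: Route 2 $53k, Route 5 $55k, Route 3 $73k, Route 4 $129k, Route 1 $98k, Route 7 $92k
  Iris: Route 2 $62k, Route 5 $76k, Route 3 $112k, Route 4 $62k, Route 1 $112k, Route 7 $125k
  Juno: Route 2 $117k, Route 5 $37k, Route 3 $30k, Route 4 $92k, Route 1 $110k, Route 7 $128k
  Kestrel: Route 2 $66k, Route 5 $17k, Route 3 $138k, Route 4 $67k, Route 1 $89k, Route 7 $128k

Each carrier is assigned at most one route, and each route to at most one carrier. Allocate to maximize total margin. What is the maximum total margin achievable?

Optimal: Ember→Route 5 ($111k), Harbor→Route 2 ($133k), Flint→Route 4 ($129k), Iris→Route 1 ($112k), Juno→Route 7 ($128k), Kestrel→Route 3 ($138k) — total 111+133+129+112+128+138 = $751k.
Row-greedy (each carrier in turn takes its best remaining route) gives $650k, worse by 101.
Swapping Juno↔Harbor (Juno→Route 2 $117k, Harbor→Route 7 $25k) loses 119.
Every other assignment is strictly worse.

Maximum total: $751k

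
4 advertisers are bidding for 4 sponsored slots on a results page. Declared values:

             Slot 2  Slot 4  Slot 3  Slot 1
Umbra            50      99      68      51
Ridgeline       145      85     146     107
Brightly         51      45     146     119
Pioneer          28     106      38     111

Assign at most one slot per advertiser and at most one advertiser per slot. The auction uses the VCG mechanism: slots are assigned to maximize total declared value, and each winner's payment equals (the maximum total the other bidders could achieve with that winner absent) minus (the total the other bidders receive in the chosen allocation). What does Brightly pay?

Efficient allocation: Umbra→Slot 4 ($99), Ridgeline→Slot 2 ($145), Brightly→Slot 3 ($146), Pioneer→Slot 1 ($111); total welfare W = $501.
Brightly receives Slot 3 at value $146, so the others get W − 146 = $355.
Without Brightly: best allocation of the remaining 3 bidders over all 4 slots is Umbra→Slot 4 ($99), Ridgeline→Slot 3 ($146), Pioneer→Slot 1 ($111), total $356.
VCG payment = (others' best without Brightly) − (others' welfare with Brightly) = 356 − 355 = $1.

Brightly pays $1.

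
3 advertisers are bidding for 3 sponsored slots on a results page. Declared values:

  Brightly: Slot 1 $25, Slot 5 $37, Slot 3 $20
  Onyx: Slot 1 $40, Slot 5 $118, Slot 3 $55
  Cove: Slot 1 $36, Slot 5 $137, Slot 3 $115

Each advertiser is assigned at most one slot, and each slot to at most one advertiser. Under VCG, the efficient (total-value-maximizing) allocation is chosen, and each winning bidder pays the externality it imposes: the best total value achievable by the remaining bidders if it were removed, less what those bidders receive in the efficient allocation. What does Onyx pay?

Onyx pays $22.

Efficient allocation: Brightly→Slot 1 ($25), Onyx→Slot 5 ($118), Cove→Slot 3 ($115); total welfare W = $258.
Onyx receives Slot 5 at value $118, so the others get W − 118 = $140.
Without Onyx: best allocation of the remaining 2 bidders over all 3 slots is Brightly→Slot 1 ($25), Cove→Slot 5 ($137), total $162.
VCG payment = (others' best without Onyx) − (others' welfare with Onyx) = 162 − 140 = $22.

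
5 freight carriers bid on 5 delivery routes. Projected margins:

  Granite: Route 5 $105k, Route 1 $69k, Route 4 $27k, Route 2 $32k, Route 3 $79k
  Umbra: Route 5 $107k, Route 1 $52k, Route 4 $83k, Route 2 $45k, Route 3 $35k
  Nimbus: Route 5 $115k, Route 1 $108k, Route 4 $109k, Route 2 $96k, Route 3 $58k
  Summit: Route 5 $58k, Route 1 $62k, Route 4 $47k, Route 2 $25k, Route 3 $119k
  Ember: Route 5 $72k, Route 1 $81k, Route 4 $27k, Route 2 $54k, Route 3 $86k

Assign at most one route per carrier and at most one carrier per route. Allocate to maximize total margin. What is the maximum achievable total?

Treat this as an assignment problem: match each carrier to one route.
Optimal: Granite→Route 5 ($105k), Umbra→Route 4 ($83k), Nimbus→Route 2 ($96k), Summit→Route 3 ($119k), Ember→Route 1 ($81k) — total 105+83+96+119+81 = $484k.
Row-greedy (each carrier in turn takes its best remaining route) gives $469k, worse by 15.
No other one-to-one assignment exceeds $484k.

Max total: $484k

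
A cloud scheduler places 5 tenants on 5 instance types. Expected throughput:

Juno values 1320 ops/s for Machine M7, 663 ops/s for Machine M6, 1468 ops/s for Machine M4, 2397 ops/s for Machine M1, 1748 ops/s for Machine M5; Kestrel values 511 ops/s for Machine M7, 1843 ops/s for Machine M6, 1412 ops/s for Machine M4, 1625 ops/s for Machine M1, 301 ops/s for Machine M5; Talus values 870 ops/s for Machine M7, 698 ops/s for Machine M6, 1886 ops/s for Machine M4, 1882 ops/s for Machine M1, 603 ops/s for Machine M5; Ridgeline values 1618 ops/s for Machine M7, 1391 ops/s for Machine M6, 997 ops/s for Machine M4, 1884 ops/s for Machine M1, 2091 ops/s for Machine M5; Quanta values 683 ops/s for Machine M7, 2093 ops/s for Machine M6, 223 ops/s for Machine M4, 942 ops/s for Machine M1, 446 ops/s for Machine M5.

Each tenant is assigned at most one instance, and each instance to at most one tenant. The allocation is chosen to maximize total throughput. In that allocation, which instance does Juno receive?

Juno receives Machine M7.

This is the linear assignment problem.
Optimal: Juno→Machine M7 (1320 ops/s), Kestrel→Machine M1 (1625 ops/s), Talus→Machine M4 (1886 ops/s), Ridgeline→Machine M5 (2091 ops/s), Quanta→Machine M6 (2093 ops/s) — total 1320+1625+1886+2091+2093 = 9015 ops/s.
Max-entry greedy (repeatedly take the single best remaining cell) gives 8978 ops/s, worse by 37.
Swapping Quanta↔Talus (Quanta→Machine M4 223 ops/s, Talus→Machine M6 698 ops/s) loses 3058.
Checked against all permutations: 9015 ops/s is optimal.
Juno's own top instance is Machine M1 (2397 ops/s), but forcing Juno→Machine M1 and reassigning the rest optimally gives only 8978 ops/s — worse by 37.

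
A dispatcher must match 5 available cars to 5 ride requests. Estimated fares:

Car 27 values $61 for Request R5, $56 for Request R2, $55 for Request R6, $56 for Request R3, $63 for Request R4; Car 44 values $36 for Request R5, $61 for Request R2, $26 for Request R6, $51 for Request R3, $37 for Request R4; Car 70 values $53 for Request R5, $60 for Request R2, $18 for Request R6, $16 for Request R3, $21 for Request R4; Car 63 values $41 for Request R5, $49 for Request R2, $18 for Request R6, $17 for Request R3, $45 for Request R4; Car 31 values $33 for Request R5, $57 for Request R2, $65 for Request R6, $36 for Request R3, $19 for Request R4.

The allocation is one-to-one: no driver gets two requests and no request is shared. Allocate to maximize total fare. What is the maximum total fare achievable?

Optimal: Car 27→Request R5 ($61), Car 44→Request R3 ($51), Car 70→Request R2 ($60), Car 63→Request R4 ($45), Car 31→Request R6 ($65) — total 61+51+60+45+65 = $282.
No other one-to-one assignment exceeds $282.

Maximum total: $282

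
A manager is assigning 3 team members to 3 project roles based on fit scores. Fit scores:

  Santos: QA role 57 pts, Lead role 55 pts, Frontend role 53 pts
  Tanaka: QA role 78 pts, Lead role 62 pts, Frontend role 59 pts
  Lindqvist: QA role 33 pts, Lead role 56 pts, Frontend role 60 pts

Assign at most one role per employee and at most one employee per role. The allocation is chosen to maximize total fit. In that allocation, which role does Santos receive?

Optimal: Santos→Lead role (55 pts), Tanaka→QA role (78 pts), Lindqvist→Frontend role (60 pts) — total 55+78+60 = 193 pts.
Checked against all permutations: 193 pts is optimal.
Santos's own top role is QA role (57 pts), but forcing Santos→QA role and reassigning the rest optimally gives only 179 pts — worse by 14.

Santos receives Lead role.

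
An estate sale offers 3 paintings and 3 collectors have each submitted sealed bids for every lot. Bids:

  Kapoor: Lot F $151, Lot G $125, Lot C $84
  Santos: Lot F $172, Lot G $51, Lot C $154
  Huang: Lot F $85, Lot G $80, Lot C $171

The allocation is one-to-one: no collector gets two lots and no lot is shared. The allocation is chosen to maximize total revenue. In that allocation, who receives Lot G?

This is a one-to-one assignment (maximum-weight bipartite matching).
Optimal: Kapoor→Lot G ($125), Santos→Lot F ($172), Huang→Lot C ($171) — total 125+172+171 = $468.
Row-greedy (each collector in turn takes its best remaining lot) gives $385, worse by 83.
No other one-to-one assignment exceeds $468.
Kapoor's own top lot is Lot F ($151), but forcing Kapoor→Lot F and reassigning the rest optimally gives only $385 — worse by 83.

Kapoor receives Lot G.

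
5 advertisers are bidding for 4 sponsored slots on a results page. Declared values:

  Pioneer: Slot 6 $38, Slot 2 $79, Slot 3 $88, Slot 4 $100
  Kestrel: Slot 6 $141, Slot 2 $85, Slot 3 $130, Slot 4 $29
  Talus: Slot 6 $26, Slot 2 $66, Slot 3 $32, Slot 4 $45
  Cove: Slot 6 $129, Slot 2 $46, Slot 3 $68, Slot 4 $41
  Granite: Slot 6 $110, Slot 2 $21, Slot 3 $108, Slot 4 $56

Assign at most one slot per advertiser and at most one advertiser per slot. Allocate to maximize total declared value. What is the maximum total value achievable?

Max total: $425

Optimal: Cove→Slot 6 ($129), Talus→Slot 2 ($66), Kestrel→Slot 3 ($130), Pioneer→Slot 4 ($100) — total 129+66+130+100 = $425.
Swapping Kestrel↔Pioneer (Kestrel→Slot 4 $29, Pioneer→Slot 3 $88) loses 113.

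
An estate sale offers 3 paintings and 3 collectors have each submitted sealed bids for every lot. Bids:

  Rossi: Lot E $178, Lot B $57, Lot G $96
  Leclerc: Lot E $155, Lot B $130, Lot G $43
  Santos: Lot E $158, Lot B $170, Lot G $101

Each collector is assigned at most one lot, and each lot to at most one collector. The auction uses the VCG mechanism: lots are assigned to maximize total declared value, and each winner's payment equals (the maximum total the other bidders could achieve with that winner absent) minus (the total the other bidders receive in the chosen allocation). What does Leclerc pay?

Efficient allocation: Rossi→Lot G ($96), Leclerc→Lot E ($155), Santos→Lot B ($170); total welfare W = $421.
Leclerc receives Lot E at value $155, so the others get W − 155 = $266.
Without Leclerc: best allocation of the remaining 2 bidders over all 3 lots is Rossi→Lot E ($178), Santos→Lot B ($170), total $348.
VCG payment = (others' best without Leclerc) − (others' welfare with Leclerc) = 348 − 266 = $82.

Leclerc pays $82.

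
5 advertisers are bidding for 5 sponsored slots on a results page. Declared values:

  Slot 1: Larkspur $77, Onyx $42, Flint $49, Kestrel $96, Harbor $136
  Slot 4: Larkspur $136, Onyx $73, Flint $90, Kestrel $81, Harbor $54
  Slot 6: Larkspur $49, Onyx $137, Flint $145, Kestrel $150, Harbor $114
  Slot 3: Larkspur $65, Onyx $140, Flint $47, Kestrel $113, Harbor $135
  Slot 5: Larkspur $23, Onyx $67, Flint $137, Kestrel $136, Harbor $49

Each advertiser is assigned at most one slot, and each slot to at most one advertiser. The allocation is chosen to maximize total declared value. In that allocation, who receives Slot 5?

Flint receives Slot 5.

Optimal: Larkspur→Slot 4 ($136), Onyx→Slot 3 ($140), Flint→Slot 5 ($137), Kestrel→Slot 6 ($150), Harbor→Slot 1 ($136) — total 136+140+137+150+136 = $699.
Row-greedy (each advertiser in turn takes its best remaining slot) gives $693, worse by 6.
Next-best assignment: Larkspur→Slot 4, Onyx→Slot 3, Flint→Slot 6, Kestrel→Slot 5, Harbor→Slot 1 = $693.
Flint's own top slot is Slot 6 ($145), but forcing Flint→Slot 6 and reassigning the rest optimally gives only $693 — worse by 6.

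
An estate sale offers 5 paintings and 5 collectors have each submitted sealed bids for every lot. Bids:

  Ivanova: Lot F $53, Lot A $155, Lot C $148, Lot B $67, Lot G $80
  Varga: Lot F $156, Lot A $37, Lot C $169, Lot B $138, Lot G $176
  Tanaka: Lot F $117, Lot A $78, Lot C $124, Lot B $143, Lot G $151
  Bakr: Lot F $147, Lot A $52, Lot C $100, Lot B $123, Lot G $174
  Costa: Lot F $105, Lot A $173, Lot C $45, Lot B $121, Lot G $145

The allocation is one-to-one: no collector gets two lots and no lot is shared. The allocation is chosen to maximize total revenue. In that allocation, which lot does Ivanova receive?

This is the linear assignment problem.
Optimal: Ivanova→Lot C ($148), Varga→Lot F ($156), Tanaka→Lot B ($143), Bakr→Lot G ($174), Costa→Lot A ($173) — total 148+156+143+174+173 = $794.
Max-entry greedy (repeatedly take the single best remaining cell) gives $787, worse by 7.
Next-best assignment: Ivanova→Lot C, Varga→Lot G, Tanaka→Lot B, Bakr→Lot F, Costa→Lot A = $787.
Swapping Tanaka↔Costa (Tanaka→Lot A $78, Costa→Lot B $121) loses 117.
Ivanova's own top lot is Lot A ($155), but forcing Ivanova→Lot A and reassigning the rest optimally gives only $759 — worse by 35.

Ivanova receives Lot C.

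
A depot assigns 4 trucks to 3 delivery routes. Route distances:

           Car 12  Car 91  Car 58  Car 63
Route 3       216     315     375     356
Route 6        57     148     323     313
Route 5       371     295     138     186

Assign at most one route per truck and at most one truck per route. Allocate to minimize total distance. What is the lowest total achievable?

Optimal: Car 12→Route 3 (216 km), Car 91→Route 6 (148 km), Car 58→Route 5 (138 km) — total 216+148+138 = 502 km.
Min-entry greedy (repeatedly take the single cheapest remaining cell) gives 510 km, worse by 8.

Minimum total: 502 km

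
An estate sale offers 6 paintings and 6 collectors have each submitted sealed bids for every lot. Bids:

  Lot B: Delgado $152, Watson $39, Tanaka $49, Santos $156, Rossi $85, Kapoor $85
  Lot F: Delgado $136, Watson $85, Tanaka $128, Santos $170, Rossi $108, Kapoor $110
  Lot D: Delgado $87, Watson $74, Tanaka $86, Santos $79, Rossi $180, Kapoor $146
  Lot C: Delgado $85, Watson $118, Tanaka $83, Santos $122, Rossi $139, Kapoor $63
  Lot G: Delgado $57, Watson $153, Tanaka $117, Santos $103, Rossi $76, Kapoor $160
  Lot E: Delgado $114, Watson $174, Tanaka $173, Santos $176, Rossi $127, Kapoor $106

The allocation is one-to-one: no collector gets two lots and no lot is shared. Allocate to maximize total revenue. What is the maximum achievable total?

Max total: $953

Treat this as an assignment problem: match each collector to one lot.
Optimal: Delgado→Lot B ($152), Watson→Lot C ($118), Tanaka→Lot E ($173), Santos→Lot F ($170), Rossi→Lot D ($180), Kapoor→Lot G ($160) — total 152+118+173+170+180+160 = $953.
Every other assignment is strictly worse.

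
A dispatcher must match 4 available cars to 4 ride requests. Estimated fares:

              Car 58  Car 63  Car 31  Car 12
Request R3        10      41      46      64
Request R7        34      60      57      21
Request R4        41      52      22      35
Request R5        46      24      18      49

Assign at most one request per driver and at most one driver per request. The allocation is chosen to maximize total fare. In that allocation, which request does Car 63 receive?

Car 63 receives Request R4.

This is the linear assignment problem.
Optimal: Car 58→Request R5 ($46), Car 63→Request R4 ($52), Car 31→Request R7 ($57), Car 12→Request R3 ($64) — total 46+52+57+64 = $219.
Row-greedy (each driver in turn takes its best remaining request) gives $187, worse by 32.
Next-best assignment: Car 58→Request R4, Car 63→Request R7, Car 31→Request R3, Car 12→Request R5 = $196.
Every other assignment is strictly worse.
Car 63's own top request is Request R7 ($60), but forcing Car 63→Request R7 and reassigning the rest optimally gives only $196 — worse by 23.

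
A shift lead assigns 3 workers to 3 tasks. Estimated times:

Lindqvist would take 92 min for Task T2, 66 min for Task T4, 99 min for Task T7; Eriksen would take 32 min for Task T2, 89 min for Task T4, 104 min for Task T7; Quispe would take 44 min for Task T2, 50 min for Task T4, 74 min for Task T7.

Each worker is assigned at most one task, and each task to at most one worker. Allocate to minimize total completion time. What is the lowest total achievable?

This is a one-to-one assignment (minimum-cost bipartite matching).
Optimal: Lindqvist→Task T4 (66 min), Eriksen→Task T2 (32 min), Quispe→Task T7 (74 min) — total 66+32+74 = 172 min.
Min-entry greedy (repeatedly take the single cheapest remaining cell) gives 181 min, worse by 9.

Min total: 172 min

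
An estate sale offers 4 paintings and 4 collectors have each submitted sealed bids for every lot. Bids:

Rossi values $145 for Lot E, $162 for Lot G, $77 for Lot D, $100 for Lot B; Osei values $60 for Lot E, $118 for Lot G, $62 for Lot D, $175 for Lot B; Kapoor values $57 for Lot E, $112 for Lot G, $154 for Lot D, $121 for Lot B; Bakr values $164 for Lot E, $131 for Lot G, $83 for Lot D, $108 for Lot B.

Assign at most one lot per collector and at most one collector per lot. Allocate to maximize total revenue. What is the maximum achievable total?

Treat this as an assignment problem: match each collector to one lot.
Optimal: Rossi→Lot G ($162), Osei→Lot B ($175), Kapoor→Lot D ($154), Bakr→Lot E ($164) — total 162+175+154+164 = $655.

Maximum total: $655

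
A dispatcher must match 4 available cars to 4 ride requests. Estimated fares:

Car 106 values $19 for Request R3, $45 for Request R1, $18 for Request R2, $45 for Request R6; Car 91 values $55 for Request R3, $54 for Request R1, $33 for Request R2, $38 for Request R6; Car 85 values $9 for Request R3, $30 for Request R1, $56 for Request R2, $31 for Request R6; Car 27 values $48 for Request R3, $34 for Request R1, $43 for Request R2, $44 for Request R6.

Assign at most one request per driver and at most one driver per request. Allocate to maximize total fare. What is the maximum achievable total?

Maximum total: $203

Optimal: Car 106→Request R6 ($45), Car 91→Request R1 ($54), Car 85→Request R2 ($56), Car 27→Request R3 ($48) — total 45+54+56+48 = $203.
Column-greedy (each request in turn goes to its best remaining driver) gives $200, worse by 3.
Swapping Car 85↔Car 106 (Car 85→Request R6 $31, Car 106→Request R2 $18) loses 52.
Checked against all permutations: $203 is optimal.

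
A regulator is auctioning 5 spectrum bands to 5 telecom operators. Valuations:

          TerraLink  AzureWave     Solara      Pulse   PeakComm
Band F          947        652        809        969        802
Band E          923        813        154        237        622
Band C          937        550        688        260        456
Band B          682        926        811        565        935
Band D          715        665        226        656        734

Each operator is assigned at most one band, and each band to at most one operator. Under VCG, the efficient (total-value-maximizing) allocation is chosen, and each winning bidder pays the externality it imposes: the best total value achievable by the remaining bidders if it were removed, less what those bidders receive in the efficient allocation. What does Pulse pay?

Efficient allocation: TerraLink→Band C ($937M), AzureWave→Band E ($813M), Solara→Band B ($811M), Pulse→Band F ($969M), PeakComm→Band D ($734M); total welfare W = $4264M.
Pulse receives Band F at value $969M, so the others get W − 969 = $3295M.
Without Pulse: best allocation of the remaining 4 bidders over all 5 bands is TerraLink→Band C ($937M), AzureWave→Band E ($813M), Solara→Band F ($809M), PeakComm→Band B ($935M), total $3494M.
VCG payment = (others' best without Pulse) − (others' welfare with Pulse) = 3494 − 3295 = $199M.

Pulse pays $199M.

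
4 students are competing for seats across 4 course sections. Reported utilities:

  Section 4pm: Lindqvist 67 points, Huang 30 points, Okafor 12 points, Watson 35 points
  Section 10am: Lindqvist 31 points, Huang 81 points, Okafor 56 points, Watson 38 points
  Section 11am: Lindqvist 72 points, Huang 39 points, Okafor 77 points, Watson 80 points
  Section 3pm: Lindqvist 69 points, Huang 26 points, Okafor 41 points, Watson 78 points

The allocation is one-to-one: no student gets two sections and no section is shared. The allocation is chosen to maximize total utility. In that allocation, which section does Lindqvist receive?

Lindqvist receives Section 4pm.

Treat this as an assignment problem: match each student to one section.
Optimal: Lindqvist→Section 4pm (67 points), Huang→Section 10am (81 points), Okafor→Section 11am (77 points), Watson→Section 3pm (78 points) — total 67+81+77+78 = 303 points.
Max-entry greedy (repeatedly take the single best remaining cell) gives 242 points, worse by 61.
Swapping Watson↔Huang (Watson→Section 10am 38 points, Huang→Section 3pm 26 points) loses 95.
Every other assignment is strictly worse.
Lindqvist's own top section is Section 11am (72 points), but forcing Lindqvist→Section 11am and reassigning the rest optimally gives only 243 points — worse by 60.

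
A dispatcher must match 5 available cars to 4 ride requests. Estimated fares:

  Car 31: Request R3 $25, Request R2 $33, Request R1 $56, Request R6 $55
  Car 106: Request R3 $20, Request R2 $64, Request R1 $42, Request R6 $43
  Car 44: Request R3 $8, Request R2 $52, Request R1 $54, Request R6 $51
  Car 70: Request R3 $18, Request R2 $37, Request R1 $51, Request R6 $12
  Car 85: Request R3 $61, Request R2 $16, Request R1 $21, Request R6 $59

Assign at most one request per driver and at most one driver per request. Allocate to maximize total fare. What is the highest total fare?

Maximum total: $234

Optimal: Car 85→Request R3 ($61), Car 106→Request R2 ($64), Car 44→Request R1 ($54), Car 31→Request R6 ($55) — total 61+64+54+55 = $234.
Column-greedy (each request in turn goes to its best remaining driver) gives $232, worse by 2.
Swapping Car 85↔Car 44 (Car 85→Request R1 $21, Car 44→Request R3 $8) loses 86.
Every other assignment is strictly worse.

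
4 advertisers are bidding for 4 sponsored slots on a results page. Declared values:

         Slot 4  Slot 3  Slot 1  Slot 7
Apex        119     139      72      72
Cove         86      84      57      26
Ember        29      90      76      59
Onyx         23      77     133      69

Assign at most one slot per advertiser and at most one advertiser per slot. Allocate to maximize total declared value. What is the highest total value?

This is a one-to-one assignment (maximum-weight bipartite matching).
Optimal: Apex→Slot 3 ($139), Cove→Slot 4 ($86), Ember→Slot 7 ($59), Onyx→Slot 1 ($133) — total 139+86+59+133 = $417.
Row-greedy (each advertiser in turn takes its best remaining slot) gives $370, worse by 47.
Next-best assignment: Apex→Slot 4, Cove→Slot 3, Ember→Slot 7, Onyx→Slot 1 = $395.
Swapping Onyx↔Cove (Onyx→Slot 4 $23, Cove→Slot 1 $57) loses 139.

Maximum total: $417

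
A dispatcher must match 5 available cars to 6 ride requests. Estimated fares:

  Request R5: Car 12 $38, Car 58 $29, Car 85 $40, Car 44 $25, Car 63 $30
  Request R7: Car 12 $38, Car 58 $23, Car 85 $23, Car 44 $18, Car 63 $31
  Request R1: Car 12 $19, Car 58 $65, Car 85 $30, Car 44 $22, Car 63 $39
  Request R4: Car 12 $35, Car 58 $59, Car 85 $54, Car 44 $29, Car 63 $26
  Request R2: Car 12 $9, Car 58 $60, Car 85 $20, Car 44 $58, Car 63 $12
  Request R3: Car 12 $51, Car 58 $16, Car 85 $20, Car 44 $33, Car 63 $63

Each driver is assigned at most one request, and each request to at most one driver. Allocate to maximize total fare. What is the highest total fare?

Maximum total: $278

This is a one-to-one assignment (maximum-weight bipartite matching).
Optimal: Car 12→Request R5 ($38), Car 58→Request R1 ($65), Car 85→Request R4 ($54), Car 44→Request R2 ($58), Car 63→Request R3 ($63) — total 38+65+54+58+63 = $278.
Checked against all permutations: $278 is optimal.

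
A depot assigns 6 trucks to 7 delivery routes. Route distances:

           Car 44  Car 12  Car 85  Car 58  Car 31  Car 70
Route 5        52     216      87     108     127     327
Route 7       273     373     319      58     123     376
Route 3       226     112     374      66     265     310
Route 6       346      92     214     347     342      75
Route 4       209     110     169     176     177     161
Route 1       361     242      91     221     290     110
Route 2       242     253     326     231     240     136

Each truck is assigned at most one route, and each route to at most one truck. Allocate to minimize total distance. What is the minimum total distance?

Optimal: Car 44→Route 5 (52 km), Car 12→Route 4 (110 km), Car 85→Route 1 (91 km), Car 58→Route 3 (66 km), Car 31→Route 7 (123 km), Car 70→Route 6 (75 km) — total 52+110+91+66+123+75 = 517 km.
Column-greedy (each route in turn goes to its cheapest remaining truck) gives 756 km, worse by 239.

Min total: 517 km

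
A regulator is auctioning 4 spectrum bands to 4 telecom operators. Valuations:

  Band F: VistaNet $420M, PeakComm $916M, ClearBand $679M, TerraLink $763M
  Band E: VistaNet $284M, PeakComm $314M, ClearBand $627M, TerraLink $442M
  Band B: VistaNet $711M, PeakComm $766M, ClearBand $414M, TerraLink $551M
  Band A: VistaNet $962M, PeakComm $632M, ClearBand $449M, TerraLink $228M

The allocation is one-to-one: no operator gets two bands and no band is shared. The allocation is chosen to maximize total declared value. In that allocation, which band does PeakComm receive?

This is a one-to-one assignment (maximum-weight bipartite matching).
Optimal: VistaNet→Band A ($962M), PeakComm→Band B ($766M), ClearBand→Band E ($627M), TerraLink→Band F ($763M) — total 962+766+627+763 = $3118M.
Max-entry greedy (repeatedly take the single best remaining cell) gives $3056M, worse by 62.
Next-best assignment: VistaNet→Band A, PeakComm→Band F, ClearBand→Band E, TerraLink→Band B = $3056M.
Swapping TerraLink↔ClearBand (TerraLink→Band E $442M, ClearBand→Band F $679M) loses 269.
Every other assignment is strictly worse.
PeakComm's own top band is Band F ($916M), but forcing PeakComm→Band F and reassigning the rest optimally gives only $3056M — worse by 62.

PeakComm receives Band B.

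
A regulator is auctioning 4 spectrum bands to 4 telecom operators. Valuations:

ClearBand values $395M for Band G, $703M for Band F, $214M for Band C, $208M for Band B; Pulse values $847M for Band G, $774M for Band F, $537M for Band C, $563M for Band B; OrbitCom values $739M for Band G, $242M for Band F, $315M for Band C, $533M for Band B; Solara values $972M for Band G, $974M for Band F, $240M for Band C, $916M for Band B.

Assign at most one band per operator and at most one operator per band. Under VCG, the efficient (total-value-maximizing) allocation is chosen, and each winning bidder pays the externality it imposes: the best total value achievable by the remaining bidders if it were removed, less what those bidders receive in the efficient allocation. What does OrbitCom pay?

OrbitCom pays $310M.

Efficient allocation: ClearBand→Band F ($703M), Pulse→Band C ($537M), OrbitCom→Band G ($739M), Solara→Band B ($916M); total welfare W = $2895M.
OrbitCom receives Band G at value $739M, so the others get W − 739 = $2156M.
Without OrbitCom: best allocation of the remaining 3 bidders over all 4 bands is ClearBand→Band F ($703M), Pulse→Band G ($847M), Solara→Band B ($916M), total $2466M.
VCG payment = (others' best without OrbitCom) − (others' welfare with OrbitCom) = 2466 − 2156 = $310M.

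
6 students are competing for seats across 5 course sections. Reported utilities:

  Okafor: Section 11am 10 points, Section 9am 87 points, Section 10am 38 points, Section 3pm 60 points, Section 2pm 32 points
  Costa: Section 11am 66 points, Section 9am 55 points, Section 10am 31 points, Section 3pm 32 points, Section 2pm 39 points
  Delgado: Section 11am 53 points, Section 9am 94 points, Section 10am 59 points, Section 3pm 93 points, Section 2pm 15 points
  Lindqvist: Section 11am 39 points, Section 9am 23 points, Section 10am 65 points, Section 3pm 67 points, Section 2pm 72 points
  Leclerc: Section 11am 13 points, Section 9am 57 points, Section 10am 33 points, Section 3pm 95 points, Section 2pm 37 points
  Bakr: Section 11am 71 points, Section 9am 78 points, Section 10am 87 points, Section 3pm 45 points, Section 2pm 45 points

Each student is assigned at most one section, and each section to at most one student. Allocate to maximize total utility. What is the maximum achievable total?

Optimal: Costa→Section 11am (66 points), Delgado→Section 9am (94 points), Bakr→Section 10am (87 points), Leclerc→Section 3pm (95 points), Lindqvist→Section 2pm (72 points) — total 66+94+87+95+72 = 414 points.
Column-greedy (each section in turn goes to its best remaining student) gives 364 points, worse by 50.

Max total: 414 points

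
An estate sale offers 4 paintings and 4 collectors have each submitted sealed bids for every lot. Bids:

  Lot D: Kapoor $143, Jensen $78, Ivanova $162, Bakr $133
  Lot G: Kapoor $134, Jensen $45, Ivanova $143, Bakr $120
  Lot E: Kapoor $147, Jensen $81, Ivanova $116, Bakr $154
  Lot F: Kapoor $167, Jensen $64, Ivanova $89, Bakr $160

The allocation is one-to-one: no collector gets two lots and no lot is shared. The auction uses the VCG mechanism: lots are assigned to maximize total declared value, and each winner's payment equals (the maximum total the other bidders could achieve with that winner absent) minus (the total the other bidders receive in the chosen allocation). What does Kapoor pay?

Kapoor pays $28.

Efficient allocation: Kapoor→Lot F ($167), Jensen→Lot D ($78), Ivanova→Lot G ($143), Bakr→Lot E ($154); total welfare W = $542.
Kapoor receives Lot F at value $167, so the others get W − 167 = $375.
Without Kapoor: best allocation of the remaining 3 bidders over all 4 lots is Jensen→Lot E ($81), Ivanova→Lot D ($162), Bakr→Lot F ($160), total $403.
VCG payment = (others' best without Kapoor) − (others' welfare with Kapoor) = 403 − 375 = $28.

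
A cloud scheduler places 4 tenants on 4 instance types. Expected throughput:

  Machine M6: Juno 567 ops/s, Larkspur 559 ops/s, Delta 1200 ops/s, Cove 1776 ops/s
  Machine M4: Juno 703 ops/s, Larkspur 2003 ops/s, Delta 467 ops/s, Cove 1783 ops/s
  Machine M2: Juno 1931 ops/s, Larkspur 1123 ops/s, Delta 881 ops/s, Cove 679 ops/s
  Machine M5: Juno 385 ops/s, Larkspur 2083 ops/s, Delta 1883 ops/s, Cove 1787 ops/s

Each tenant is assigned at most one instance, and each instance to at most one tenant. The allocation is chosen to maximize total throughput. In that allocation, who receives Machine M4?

Optimal: Juno→Machine M2 (1931 ops/s), Larkspur→Machine M4 (2003 ops/s), Delta→Machine M5 (1883 ops/s), Cove→Machine M6 (1776 ops/s) — total 1931+2003+1883+1776 = 7593 ops/s.
Max-entry greedy (repeatedly take the single best remaining cell) gives 6997 ops/s, worse by 596.
Larkspur's own top instance is Machine M5 (2083 ops/s), but forcing Larkspur→Machine M5 and reassigning the rest optimally gives only 6997 ops/s — worse by 596.

Larkspur receives Machine M4.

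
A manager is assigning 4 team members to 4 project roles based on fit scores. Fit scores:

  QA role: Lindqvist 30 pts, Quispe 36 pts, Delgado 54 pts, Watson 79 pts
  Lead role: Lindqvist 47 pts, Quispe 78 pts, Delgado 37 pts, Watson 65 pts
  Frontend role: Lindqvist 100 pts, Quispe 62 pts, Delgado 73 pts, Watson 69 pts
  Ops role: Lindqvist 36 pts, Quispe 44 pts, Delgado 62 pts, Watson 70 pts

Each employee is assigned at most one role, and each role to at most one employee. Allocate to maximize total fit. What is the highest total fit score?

Maximum total: 319 pts

This is a one-to-one assignment (maximum-weight bipartite matching).
Optimal: Lindqvist→Frontend role (100 pts), Quispe→Lead role (78 pts), Delgado→Ops role (62 pts), Watson→QA role (79 pts) — total 100+78+62+79 = 319 pts.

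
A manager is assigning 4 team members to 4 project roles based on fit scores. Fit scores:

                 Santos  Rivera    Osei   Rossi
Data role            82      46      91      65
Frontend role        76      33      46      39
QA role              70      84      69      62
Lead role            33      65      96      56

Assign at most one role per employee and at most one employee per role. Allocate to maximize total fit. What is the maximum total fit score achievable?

Optimal: Santos→Frontend role (76 pts), Rivera→QA role (84 pts), Osei→Lead role (96 pts), Rossi→Data role (65 pts) — total 76+84+96+65 = 321 pts.
Max-entry greedy (repeatedly take the single best remaining cell) gives 301 pts, worse by 20.
Swapping Rossi↔Osei (Rossi→Lead role 56 pts, Osei→Data role 91 pts) loses 14.
Checked against all permutations: 321 pts is optimal.

Max total: 321 pts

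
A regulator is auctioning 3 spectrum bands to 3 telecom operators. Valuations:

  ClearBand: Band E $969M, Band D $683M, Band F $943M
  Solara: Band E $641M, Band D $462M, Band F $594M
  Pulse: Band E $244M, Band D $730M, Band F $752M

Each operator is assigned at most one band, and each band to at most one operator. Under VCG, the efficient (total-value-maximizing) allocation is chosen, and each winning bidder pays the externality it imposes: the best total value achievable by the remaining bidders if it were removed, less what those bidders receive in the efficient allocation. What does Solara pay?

Efficient allocation: ClearBand→Band F ($943M), Solara→Band E ($641M), Pulse→Band D ($730M); total welfare W = $2314M.
Solara receives Band E at value $641M, so the others get W − 641 = $1673M.
Without Solara: best allocation of the remaining 2 bidders over all 3 bands is ClearBand→Band E ($969M), Pulse→Band F ($752M), total $1721M.
VCG payment = (others' best without Solara) − (others' welfare with Solara) = 1721 − 1673 = $48M.

Solara pays $48M.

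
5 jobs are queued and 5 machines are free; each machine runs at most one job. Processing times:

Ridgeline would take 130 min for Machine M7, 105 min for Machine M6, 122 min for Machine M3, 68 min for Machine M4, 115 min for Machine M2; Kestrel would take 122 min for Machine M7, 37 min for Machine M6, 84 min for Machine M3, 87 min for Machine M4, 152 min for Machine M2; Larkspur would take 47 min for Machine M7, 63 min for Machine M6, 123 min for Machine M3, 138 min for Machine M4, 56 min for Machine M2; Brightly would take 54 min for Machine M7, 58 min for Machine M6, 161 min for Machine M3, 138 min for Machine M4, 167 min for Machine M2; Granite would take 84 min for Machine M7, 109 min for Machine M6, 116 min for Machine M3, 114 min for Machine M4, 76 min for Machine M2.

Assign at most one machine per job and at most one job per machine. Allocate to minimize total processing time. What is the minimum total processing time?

Min total: 331 min

Optimal: Ridgeline→Machine M4 (68 min), Kestrel→Machine M6 (37 min), Larkspur→Machine M2 (56 min), Brightly→Machine M7 (54 min), Granite→Machine M3 (116 min) — total 68+37+56+54+116 = 331 min.
Row-greedy (each job in turn takes its cheapest remaining machine) gives 389 min, worse by 58.
Next-best assignment: Ridgeline→Machine M4, Kestrel→Machine M3, Larkspur→Machine M7, Brightly→Machine M6, Granite→Machine M2 = 333 min.
Swapping Ridgeline↔Brightly (Ridgeline→Machine M7 130 min, Brightly→Machine M4 138 min) adds 146.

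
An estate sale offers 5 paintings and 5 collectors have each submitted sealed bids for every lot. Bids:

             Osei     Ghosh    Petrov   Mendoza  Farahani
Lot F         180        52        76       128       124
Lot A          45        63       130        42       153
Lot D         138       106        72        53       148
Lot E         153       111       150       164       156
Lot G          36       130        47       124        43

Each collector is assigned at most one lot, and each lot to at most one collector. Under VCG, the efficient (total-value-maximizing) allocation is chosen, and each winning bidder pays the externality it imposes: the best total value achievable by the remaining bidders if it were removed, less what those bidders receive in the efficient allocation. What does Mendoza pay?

Efficient allocation: Osei→Lot F ($180), Ghosh→Lot G ($130), Petrov→Lot A ($130), Mendoza→Lot E ($164), Farahani→Lot D ($148); total welfare W = $752.
Mendoza receives Lot E at value $164, so the others get W − 164 = $588.
Without Mendoza: best allocation of the remaining 4 bidders over all 5 lots is Osei→Lot F ($180), Ghosh→Lot G ($130), Petrov→Lot E ($150), Farahani→Lot A ($153), total $613.
VCG payment = (others' best without Mendoza) − (others' welfare with Mendoza) = 613 − 588 = $25.

Mendoza pays $25.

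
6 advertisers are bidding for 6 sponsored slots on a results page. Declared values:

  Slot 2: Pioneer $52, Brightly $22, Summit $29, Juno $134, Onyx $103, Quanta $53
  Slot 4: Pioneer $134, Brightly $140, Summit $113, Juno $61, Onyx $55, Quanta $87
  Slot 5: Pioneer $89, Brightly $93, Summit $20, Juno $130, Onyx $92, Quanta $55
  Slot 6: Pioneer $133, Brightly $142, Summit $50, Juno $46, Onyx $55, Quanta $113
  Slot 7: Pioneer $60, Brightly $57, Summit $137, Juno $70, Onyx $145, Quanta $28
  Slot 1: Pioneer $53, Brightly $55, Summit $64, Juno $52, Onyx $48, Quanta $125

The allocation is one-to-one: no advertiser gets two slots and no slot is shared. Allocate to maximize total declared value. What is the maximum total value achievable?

Max total: $771

This is the linear assignment problem.
Optimal: Pioneer→Slot 4 ($134), Brightly→Slot 6 ($142), Summit→Slot 7 ($137), Juno→Slot 5 ($130), Onyx→Slot 2 ($103), Quanta→Slot 1 ($125) — total 134+142+137+130+103+125 = $771.
Max-entry greedy (repeatedly take the single best remaining cell) gives $700, worse by 71.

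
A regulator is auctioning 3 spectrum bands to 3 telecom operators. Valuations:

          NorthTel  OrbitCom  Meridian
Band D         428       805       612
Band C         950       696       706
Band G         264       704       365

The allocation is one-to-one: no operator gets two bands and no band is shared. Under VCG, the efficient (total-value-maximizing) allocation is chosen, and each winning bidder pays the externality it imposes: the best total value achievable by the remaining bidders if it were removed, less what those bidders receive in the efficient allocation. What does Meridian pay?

Efficient allocation: NorthTel→Band C ($950M), OrbitCom→Band G ($704M), Meridian→Band D ($612M); total welfare W = $2266M.
Meridian receives Band D at value $612M, so the others get W − 612 = $1654M.
Without Meridian: best allocation of the remaining 2 bidders over all 3 bands is NorthTel→Band C ($950M), OrbitCom→Band D ($805M), total $1755M.
VCG payment = (others' best without Meridian) − (others' welfare with Meridian) = 1755 − 1654 = $101M.

Meridian pays $101M.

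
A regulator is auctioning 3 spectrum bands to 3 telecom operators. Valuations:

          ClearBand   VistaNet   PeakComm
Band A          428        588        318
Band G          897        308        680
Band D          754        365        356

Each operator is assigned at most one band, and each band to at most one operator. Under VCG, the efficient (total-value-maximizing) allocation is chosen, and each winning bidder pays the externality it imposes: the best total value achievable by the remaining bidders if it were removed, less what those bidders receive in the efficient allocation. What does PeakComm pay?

Efficient allocation: ClearBand→Band D ($754M), VistaNet→Band A ($588M), PeakComm→Band G ($680M); total welfare W = $2022M.
PeakComm receives Band G at value $680M, so the others get W − 680 = $1342M.
Without PeakComm: best allocation of the remaining 2 bidders over all 3 bands is ClearBand→Band G ($897M), VistaNet→Band A ($588M), total $1485M.
VCG payment = (others' best without PeakComm) − (others' welfare with PeakComm) = 1485 − 1342 = $143M.

PeakComm pays $143M.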